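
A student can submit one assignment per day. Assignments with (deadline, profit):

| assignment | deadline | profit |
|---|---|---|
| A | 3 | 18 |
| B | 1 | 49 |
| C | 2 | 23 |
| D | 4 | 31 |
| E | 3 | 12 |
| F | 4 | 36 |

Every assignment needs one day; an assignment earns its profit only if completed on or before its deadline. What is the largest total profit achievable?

Sort by profit descending; place each in the latest free slot ≤ its deadline.
By profit: B(d1,49), F(d4,36), D(d4,31), C(d2,23), A(d3,18), E(d3,12)
B→slot 1; F→slot 4; D→slot 3; C→slot 2; A skipped; E skipped.
Profit = 49 + 23 + 31 + 36 = 139

139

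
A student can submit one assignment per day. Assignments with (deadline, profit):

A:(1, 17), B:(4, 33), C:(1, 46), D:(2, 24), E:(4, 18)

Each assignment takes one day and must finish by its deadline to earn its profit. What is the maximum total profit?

Sort by profit descending; place each in the latest free slot ≤ its deadline.
By profit: C(d1,46), B(d4,33), D(d2,24), E(d4,18), A(d1,17)
C→slot 1; B→slot 4; D→slot 2; E→slot 3; A skipped.
Profit = 46 + 24 + 18 + 33 = 121

121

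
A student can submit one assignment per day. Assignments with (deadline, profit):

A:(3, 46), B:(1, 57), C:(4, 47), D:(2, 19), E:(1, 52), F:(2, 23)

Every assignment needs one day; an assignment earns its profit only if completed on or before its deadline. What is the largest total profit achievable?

Take jobs in profit order; each goes to the latest open slot no later than its deadline.
By profit: B(d1,57), E(d1,52), C(d4,47), A(d3,46), F(d2,23), D(d2,19)
B→slot 1; E skipped; C→slot 4; A→slot 3; F→slot 2; D skipped.
Profit = 57 + 23 + 46 + 47 = 173

173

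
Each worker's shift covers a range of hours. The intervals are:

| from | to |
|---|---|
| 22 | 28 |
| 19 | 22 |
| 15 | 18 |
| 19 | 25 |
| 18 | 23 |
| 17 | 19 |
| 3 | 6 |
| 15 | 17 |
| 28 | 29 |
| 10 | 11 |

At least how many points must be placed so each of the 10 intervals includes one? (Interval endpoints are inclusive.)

By right end: [3,6]  [10,11]  [15,17]  [15,18]  [17,19]  [19,22]  [18,23]  [19,25]  [22,28]  [28,29]
[3,6] uncovered → point at 6; [10,11] uncovered → point at 11; [15,17] uncovered → point at 17; [19,22] uncovered → point at 22; [28,29] uncovered → point at 29.
Points: 6, 11, 17, 22, 29 (5 total).

5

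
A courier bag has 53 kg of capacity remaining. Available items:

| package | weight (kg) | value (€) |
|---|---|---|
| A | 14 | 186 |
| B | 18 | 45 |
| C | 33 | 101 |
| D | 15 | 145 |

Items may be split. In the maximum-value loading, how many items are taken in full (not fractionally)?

Greedy by value/weight ratio, highest first.
Ratios (sorted): A 13.29, D 9.67, C 3.06, B 2.50
take A (14 @ 186); take D (15 @ 145); take 24/33 of C → 73.45. Capacity used 53/53.
2 item(s) taken whole; one partial (take 24/33 of C).

2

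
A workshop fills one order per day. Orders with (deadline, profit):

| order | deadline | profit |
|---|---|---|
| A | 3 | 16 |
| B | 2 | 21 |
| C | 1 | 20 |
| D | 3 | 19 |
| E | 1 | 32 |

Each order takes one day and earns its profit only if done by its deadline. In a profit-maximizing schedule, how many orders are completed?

3

Sort by profit descending; place each in the latest free slot ≤ its deadline.
By profit: E(d1,32), B(d2,21), C(d1,20), D(d3,19), A(d3,16)
E→slot 1; B→slot 2; C skipped; D→slot 3; A skipped.
3 of 5 scheduled.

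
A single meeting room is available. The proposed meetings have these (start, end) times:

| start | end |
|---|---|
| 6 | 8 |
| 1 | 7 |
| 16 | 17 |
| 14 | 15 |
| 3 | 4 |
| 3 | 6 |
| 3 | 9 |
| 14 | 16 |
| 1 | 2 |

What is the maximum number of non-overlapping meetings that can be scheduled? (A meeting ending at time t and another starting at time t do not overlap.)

Order by finish time; keep every interval that doesn't clash with the previous kept one.
Sorted by end: (1,2)  (3,4)  (3,6)  (1,7)  (6,8)  (3,9)  (14,15)  (14,16)  (16,17)
take (1,2); take (3,4); skip (1,7); take (6,8); take (14,15); skip (14,16); take (16,17).
Selected 5 meetings.

5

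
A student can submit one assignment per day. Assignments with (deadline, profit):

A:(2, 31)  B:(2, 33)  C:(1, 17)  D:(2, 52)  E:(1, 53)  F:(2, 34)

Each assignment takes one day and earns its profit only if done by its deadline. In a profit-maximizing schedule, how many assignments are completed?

2

Sort by profit descending; place each in the latest free slot ≤ its deadline.
By profit: E(d1,53), D(d2,52), F(d2,34), B(d2,33), A(d2,31), C(d1,17)
E→slot 1; D→slot 2; F skipped; B skipped; A skipped; C skipped.
2 of 6 scheduled.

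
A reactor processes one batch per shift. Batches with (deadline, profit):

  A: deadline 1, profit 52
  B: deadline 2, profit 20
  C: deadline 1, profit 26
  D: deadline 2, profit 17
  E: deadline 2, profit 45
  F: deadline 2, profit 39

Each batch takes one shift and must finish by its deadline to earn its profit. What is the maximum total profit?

Take jobs in profit order; each goes to the latest open slot no later than its deadline.
Profit order: A=52 E=45 F=39 C=26 B=20 D=17
Assign: A→slot 1, E→slot 2, F skipped, C skipped, B skipped, D skipped.
Slots: [1:A] [2:E]
Profit = 52 + 45 = 97

97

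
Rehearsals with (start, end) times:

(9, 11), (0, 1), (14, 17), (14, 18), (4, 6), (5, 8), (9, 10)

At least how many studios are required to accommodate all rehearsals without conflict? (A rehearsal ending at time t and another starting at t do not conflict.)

The answer is the maximum number of intervals overlapping at any instant.
Events (time:±→running): 0:+→1 1:-→0 4:+→1 5:+→2 … peak 2.

2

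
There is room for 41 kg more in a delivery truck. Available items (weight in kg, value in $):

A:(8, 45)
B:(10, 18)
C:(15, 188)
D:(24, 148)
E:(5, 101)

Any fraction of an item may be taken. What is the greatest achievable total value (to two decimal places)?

Greedy by value/weight ratio, highest first.
Ratios (sorted): E 20.20, C 12.53, D 6.17, A 5.62, B 1.80
take E (5 @ 101); take C (15 @ 188); take 21/24 of D → 129.50. Capacity used 41/41.
Total value = 418.50

418.50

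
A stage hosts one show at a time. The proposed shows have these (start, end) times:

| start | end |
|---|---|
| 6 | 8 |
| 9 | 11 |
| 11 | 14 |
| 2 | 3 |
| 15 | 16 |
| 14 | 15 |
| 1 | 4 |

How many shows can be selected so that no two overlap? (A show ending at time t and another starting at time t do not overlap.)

By end time: (2,3), (1,4), (6,8), (9,11), (11,14), (14,15), (15,16).
Pick (2,3); next start ≥ 3 → (6,8); next start ≥ 8 → (9,11); next start ≥ 11 → (11,14); next start ≥ 14 → (14,15); next start ≥ 15 → (15,16).
Selected 6 shows.

6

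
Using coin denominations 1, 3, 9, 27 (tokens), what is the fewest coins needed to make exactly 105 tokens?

7

Greedy: take as many of the largest coin as possible, then repeat with the remainder.
105 − 3×27→24 − 2×9→6 − 2×3→0
Total coins = 3 + 2 + 2 = 7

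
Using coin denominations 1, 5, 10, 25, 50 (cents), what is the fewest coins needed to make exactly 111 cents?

4

Use the largest denomination that fits, subtract, and repeat.
111 = 2×50 + 1×10 + 1×1
Total coins = 2 + 1 + 1 = 4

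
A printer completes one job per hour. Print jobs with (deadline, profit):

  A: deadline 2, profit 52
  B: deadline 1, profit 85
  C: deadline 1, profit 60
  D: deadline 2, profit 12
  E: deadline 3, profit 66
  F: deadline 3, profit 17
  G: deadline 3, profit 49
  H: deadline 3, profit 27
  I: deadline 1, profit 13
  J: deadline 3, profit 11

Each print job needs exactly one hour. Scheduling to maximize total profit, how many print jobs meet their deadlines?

By profit: B(d1,85), E(d3,66), C(d1,60), A(d2,52), G(d3,49), H(d3,27), F(d3,17), I(d1,13), D(d2,12), J(d3,11)
B→slot 1; E→slot 3; C skipped; A→slot 2; G skipped; H skipped; F skipped; I skipped; D skipped; J skipped.
3 of 10 scheduled.

3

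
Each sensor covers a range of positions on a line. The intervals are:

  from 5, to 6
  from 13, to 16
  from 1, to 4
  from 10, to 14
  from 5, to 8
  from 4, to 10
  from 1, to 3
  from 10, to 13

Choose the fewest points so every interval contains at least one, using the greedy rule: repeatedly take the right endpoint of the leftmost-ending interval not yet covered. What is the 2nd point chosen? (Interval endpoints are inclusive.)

Sorted: [1,3] [1,4] [5,6] [5,8] [4,10] [10,13] [10,14] [13,16]
{[1,3],[1,4]} hit by 3; {[5,6],[5,8],[4,10]} hit by 6; {[10,13],[10,14],[13,16]} hit by 13.
Points: 3, 6, 13 (3 total).

6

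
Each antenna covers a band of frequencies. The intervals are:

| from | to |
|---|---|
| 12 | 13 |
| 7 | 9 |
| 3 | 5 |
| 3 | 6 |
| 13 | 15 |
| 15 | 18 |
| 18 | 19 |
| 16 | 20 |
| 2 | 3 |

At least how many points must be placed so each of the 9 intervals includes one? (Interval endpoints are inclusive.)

4

Process intervals by earliest right end; each time one isn't hit yet, stab at its right endpoint.
By right end: [2,3]  [3,5]  [3,6]  [7,9]  [12,13]  [13,15]  [15,18]  [18,19]  [16,20]
[2,3] uncovered → point at 3; [7,9] uncovered → point at 9; [12,13] uncovered → point at 13; [15,18] uncovered → point at 18.
Points: 3, 9, 13, 18 (4 total).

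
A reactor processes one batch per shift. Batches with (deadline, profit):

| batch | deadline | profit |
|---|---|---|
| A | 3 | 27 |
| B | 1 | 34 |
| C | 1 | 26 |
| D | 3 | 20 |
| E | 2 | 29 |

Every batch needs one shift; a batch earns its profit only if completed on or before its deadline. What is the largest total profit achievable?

90

Take jobs in profit order; each goes to the latest open slot no later than its deadline.
Profit order: B=34 E=29 A=27 C=26 D=20
Assign: B→slot 1, E→slot 2, A→slot 3, C skipped, D skipped.
Slots: [1:B] [2:E] [3:A]
Profit = 34 + 29 + 27 = 90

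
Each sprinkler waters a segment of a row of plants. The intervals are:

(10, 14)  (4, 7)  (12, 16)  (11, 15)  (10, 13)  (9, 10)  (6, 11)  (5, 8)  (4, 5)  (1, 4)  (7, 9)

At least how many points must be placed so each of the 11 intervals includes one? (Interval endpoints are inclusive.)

Sorted: [1,4] [4,5] [4,7] [5,8] [7,9] [9,10] [6,11] [10,13] [10,14] [11,15] [12,16]
{[1,4],[4,5],[4,7]} hit by 4; {[5,8],[7,9]} hit by 8; {[9,10],[6,11],[10,13],[10,14]} hit by 10; {[11,15],[12,16]} hit by 15.
Points: 4, 8, 10, 15 (4 total).

4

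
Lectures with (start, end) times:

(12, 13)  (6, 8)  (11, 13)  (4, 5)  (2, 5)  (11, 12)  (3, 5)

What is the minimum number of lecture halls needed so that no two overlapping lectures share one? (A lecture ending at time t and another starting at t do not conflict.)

3

Count concurrent intervals with a sweep; the peak is the room count.
starts: [2, 3, 4, 6, 11, 11, 12]
ends:   [5, 5, 5, 8, 12, 13, 13]
s2→1 s3→2 s4→3  — peak 3.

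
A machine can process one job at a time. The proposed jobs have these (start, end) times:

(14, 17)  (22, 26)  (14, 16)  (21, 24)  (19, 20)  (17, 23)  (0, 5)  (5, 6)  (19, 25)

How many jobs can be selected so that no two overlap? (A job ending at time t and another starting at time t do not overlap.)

5

Greedy by earliest finish: after sorting by end time, pick each interval compatible with the last pick.
Sorted by end: (0,5)  (5,6)  (14,16)  (14,17)  (19,20)  (17,23)  (21,24)  (19,25)  (22,26)
take (0,5); take (5,6); take (14,16); take (19,20); take (21,24).
Selected 5 jobs.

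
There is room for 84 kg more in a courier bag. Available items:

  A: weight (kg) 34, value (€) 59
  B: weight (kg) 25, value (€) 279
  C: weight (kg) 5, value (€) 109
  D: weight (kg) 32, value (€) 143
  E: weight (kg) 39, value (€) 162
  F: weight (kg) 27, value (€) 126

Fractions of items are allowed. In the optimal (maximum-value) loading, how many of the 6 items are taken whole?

Ratios (sorted): C 21.80, B 11.16, F 4.67, D 4.47, E 4.15, A 1.74
take C (5 @ 109); take B (25 @ 279); take F (27 @ 126); take 27/32 of D → 120.66. Capacity used 84/84.
3 item(s) taken whole; one partial (take 27/32 of D).

3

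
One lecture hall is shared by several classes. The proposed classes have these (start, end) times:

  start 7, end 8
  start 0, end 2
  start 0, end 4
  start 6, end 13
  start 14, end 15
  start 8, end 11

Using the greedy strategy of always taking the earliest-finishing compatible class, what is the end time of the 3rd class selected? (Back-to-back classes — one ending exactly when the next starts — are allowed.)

11

By end time: (0,2), (0,4), (7,8), (8,11), (6,13), (14,15).
Pick (0,2); next start ≥ 2 → (7,8); next start ≥ 8 → (8,11); next start ≥ 11 → (14,15).
Selected: (0,2) (7,8) (8,11) (14,15)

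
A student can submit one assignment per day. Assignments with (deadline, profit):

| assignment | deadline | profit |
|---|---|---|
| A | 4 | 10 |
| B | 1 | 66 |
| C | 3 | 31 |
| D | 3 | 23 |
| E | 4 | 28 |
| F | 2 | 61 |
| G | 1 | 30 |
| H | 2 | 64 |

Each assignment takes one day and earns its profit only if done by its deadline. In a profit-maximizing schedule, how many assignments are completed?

4

By profit: B(d1,66), H(d2,64), F(d2,61), C(d3,31), G(d1,30), E(d4,28), D(d3,23), A(d4,10)
B→slot 1; H→slot 2; F skipped; C→slot 3; G skipped; E→slot 4; D skipped; A skipped.
4 of 8 scheduled.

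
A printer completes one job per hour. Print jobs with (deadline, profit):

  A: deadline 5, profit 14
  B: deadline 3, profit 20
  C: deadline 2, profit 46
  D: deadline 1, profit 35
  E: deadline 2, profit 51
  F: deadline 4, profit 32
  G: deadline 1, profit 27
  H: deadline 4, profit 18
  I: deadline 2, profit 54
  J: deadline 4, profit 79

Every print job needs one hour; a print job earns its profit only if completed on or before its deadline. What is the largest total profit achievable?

230

Profit order: J=79 I=54 E=51 C=46 D=35 F=32 G=27 B=20 H=18 A=14
Assign: J→slot 4, I→slot 2, E→slot 1, C skipped, D skipped, F→slot 3, G skipped, B skipped, H skipped, A→slot 5.
Slots: [1:E] [2:I] [3:F] [4:J] [5:A]
Profit = 51 + 54 + 32 + 79 + 14 = 230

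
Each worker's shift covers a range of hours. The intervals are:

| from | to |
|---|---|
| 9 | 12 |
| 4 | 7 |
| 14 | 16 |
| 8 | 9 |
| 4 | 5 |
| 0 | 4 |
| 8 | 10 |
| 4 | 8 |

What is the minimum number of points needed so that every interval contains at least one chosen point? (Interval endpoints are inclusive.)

By right end: [0,4]  [4,5]  [4,7]  [4,8]  [8,9]  [8,10]  [9,12]  [14,16]
[0,4] uncovered → point at 4; [8,9] uncovered → point at 9; [14,16] uncovered → point at 16.
Points: 4, 9, 16 (3 total).

3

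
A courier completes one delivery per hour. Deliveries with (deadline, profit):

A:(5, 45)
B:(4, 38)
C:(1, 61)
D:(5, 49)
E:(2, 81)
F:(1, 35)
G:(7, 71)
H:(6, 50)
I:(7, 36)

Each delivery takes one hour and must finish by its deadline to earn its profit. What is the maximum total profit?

395

By profit: E(d2,81), G(d7,71), C(d1,61), H(d6,50), D(d5,49), A(d5,45), B(d4,38), I(d7,36), F(d1,35)
E→slot 2; G→slot 7; C→slot 1; H→slot 6; D→slot 5; A→slot 4; B→slot 3; I skipped; F skipped.
Profit = 61 + 81 + 38 + 45 + 49 + 50 + 71 = 395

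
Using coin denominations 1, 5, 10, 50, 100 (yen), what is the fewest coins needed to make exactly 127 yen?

Greedy: take as many of the largest coin as possible, then repeat with the remainder.
127 − 1×100→27 − 2×10→7 − 1×5→2 − 2×1→0
Total coins = 1 + 2 + 1 + 2 = 6

6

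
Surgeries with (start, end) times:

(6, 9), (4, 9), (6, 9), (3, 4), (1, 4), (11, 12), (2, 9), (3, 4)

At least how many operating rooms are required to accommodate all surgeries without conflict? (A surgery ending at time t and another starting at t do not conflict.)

4

Events (time:±→running): 1:+→1 2:+→2 3:+→3 3:+→4 … peak 4.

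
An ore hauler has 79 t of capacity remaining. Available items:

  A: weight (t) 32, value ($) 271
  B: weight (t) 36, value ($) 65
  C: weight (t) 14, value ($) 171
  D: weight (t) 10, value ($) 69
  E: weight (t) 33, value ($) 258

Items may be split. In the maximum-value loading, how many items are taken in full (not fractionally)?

3

Greedy by value/weight ratio, highest first.
Ratios (sorted): C 12.21, A 8.47, E 7.82, D 6.90, B 1.81
take C (14 @ 171); take A (32 @ 271); take E (33 @ 258). Capacity used 79/79.
3 item(s) taken whole.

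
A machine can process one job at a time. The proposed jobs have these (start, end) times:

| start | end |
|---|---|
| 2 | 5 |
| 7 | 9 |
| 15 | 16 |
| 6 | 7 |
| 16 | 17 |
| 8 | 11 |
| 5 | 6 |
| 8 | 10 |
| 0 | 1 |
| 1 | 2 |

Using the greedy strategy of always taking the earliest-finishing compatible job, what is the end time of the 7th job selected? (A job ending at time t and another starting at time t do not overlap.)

16

Order by finish time; keep every interval that doesn't clash with the previous kept one.
By end time: (0,1), (1,2), (2,5), (5,6), (6,7), (7,9), (8,10), (8,11), (15,16), (16,17).
Pick (0,1); next start ≥ 1 → (1,2); next start ≥ 2 → (2,5); next start ≥ 5 → (5,6); next start ≥ 6 → (6,7); next start ≥ 7 → (7,9); next start ≥ 9 → (15,16); next start ≥ 16 → (16,17).
Selected: (0,1) (1,2) (2,5) (5,6) (6,7) (7,9) (15,16) (16,17)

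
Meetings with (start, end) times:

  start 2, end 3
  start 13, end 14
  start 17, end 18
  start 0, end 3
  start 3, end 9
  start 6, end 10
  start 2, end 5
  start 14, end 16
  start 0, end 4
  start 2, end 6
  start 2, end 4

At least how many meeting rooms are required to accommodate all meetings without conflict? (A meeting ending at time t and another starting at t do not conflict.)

Events (time:±→running): 0:+→1 0:+→2 2:+→3 2:+→4 2:+→5 2:+→6 … peak 6.

6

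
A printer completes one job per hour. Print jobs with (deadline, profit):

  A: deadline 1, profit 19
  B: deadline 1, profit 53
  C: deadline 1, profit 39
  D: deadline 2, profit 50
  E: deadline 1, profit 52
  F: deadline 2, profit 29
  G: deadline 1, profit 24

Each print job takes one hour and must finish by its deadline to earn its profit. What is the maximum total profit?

By profit: B(d1,53), E(d1,52), D(d2,50), C(d1,39), F(d2,29), G(d1,24), A(d1,19)
B→slot 1; E skipped; D→slot 2; C skipped; F skipped; G skipped; A skipped.
Profit = 53 + 50 = 103

103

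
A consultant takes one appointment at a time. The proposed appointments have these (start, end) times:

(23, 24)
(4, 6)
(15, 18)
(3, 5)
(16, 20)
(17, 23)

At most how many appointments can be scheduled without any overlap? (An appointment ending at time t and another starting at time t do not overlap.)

3

By end time: (3,5), (4,6), (15,18), (16,20), (17,23), (23,24).
Pick (3,5); next start ≥ 5 → (15,18); next start ≥ 18 → (23,24).
Selected 3 appointments.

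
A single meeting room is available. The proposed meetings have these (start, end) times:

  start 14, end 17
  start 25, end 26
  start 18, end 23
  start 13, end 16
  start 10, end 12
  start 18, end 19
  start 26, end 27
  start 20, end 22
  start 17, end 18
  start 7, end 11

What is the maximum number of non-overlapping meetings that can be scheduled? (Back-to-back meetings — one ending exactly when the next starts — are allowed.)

Sorted by end: (7,11)  (10,12)  (13,16)  (14,17)  (17,18)  (18,19)  (20,22)  (18,23)  (25,26)  (26,27)
take (7,11); take (13,16); take (17,18); take (18,19); take (20,22); take (25,26); take (26,27).
Selected 7 meetings.

7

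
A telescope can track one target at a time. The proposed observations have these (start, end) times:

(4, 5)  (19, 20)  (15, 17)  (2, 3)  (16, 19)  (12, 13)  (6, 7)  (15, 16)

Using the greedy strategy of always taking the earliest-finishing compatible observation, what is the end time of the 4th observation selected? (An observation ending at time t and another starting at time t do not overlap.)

13

By end time: (2,3), (4,5), (6,7), (12,13), (15,16), (15,17), (16,19), (19,20).
Pick (2,3); next start ≥ 3 → (4,5); next start ≥ 5 → (6,7); next start ≥ 7 → (12,13); next start ≥ 13 → (15,16); next start ≥ 16 → (16,19); next start ≥ 19 → (19,20).
Selected: (2,3) (4,5) (6,7) (12,13) (15,16) (16,19) (19,20)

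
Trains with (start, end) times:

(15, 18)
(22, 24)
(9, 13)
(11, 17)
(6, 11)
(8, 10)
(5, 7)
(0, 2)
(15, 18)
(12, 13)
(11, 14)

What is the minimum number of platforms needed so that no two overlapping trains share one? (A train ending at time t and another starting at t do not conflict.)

4

Events (time:±→running): 0:+→1 2:-→0 5:+→1 6:+→2 7:-→1 8:+→2 9:+→3 10:-→2 11:-→1 11:+→2 11:+→3 12:+→4 … peak 4.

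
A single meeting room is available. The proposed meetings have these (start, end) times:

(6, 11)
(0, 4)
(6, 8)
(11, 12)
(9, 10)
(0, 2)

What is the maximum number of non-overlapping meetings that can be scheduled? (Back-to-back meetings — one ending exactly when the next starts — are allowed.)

4

By end time: (0,2), (0,4), (6,8), (9,10), (6,11), (11,12).
Pick (0,2); next start ≥ 2 → (6,8); next start ≥ 8 → (9,10); next start ≥ 10 → (11,12).
Selected 4 meetings.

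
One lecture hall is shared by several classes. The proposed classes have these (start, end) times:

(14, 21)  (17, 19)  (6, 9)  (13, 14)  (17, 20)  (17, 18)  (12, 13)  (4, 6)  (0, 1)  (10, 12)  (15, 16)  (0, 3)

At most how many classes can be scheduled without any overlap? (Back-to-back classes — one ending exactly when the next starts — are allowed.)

8

Greedy by earliest finish: after sorting by end time, pick each interval compatible with the last pick.
Sorted by end: (0,1)  (0,3)  (4,6)  (6,9)  (10,12)  (12,13)  (13,14)  (15,16)  (17,18)  (17,19)  (17,20)  (14,21)
take (0,1); skip (0,3); take (4,6); take (6,9); take (10,12); take (12,13); take (13,14); take (15,16); take (17,18); skip (14,21).
Selected 8 classes.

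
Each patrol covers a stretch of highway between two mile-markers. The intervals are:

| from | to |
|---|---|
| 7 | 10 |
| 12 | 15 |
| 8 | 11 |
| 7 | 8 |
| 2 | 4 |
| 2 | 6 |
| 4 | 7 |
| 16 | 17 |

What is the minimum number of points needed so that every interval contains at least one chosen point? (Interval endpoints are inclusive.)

Process intervals by earliest right end; each time one isn't hit yet, stab at its right endpoint.
By right end: [2,4]  [2,6]  [4,7]  [7,8]  [7,10]  [8,11]  [12,15]  [16,17]
[2,4] uncovered → point at 4; [7,8] uncovered → point at 8; [12,15] uncovered → point at 15; [16,17] uncovered → point at 17.
Points: 4, 8, 15, 17 (4 total).

4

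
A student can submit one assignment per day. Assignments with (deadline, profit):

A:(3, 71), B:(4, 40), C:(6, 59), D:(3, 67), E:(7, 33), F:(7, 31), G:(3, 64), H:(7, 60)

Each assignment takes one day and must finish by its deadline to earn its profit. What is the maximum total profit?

394

Take jobs in profit order; each goes to the latest open slot no later than its deadline.
Profit order: A=71 D=67 G=64 H=60 C=59 B=40 E=33 F=31
Assign: A→slot 3, D→slot 2, G→slot 1, H→slot 7, C→slot 6, B→slot 4, E→slot 5, F skipped.
Slots: [1:G] [2:D] [3:A] [4:B] [5:E] [6:C] [7:H]
Profit = 64 + 67 + 71 + 40 + 33 + 59 + 60 = 394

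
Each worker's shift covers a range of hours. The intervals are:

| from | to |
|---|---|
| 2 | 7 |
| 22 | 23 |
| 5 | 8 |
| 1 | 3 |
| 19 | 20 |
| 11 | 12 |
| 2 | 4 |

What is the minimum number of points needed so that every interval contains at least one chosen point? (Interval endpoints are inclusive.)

Process intervals by earliest right end; each time one isn't hit yet, stab at its right endpoint.
By right end: [1,3]  [2,4]  [2,7]  [5,8]  [11,12]  [19,20]  [22,23]
[1,3] uncovered → point at 3; [5,8] uncovered → point at 8; [11,12] uncovered → point at 12; [19,20] uncovered → point at 20; [22,23] uncovered → point at 23.
Points: 3, 8, 12, 20, 23 (5 total).

5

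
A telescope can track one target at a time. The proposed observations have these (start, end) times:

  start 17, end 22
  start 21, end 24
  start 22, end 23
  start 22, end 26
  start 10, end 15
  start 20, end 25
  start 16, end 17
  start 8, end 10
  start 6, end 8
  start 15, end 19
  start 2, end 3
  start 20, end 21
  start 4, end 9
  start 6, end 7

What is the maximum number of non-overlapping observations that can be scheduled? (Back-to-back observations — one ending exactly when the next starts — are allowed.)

7

By end time: (2,3), (6,7), (6,8), (4,9), (8,10), (10,15), (16,17), (15,19), (20,21), (17,22), (22,23), (21,24), (20,25), (22,26).
Pick (2,3); next start ≥ 3 → (6,7); next start ≥ 7 → (8,10); next start ≥ 10 → (10,15); next start ≥ 15 → (16,17); next start ≥ 17 → (20,21); next start ≥ 21 → (22,23).
Selected 7 observations.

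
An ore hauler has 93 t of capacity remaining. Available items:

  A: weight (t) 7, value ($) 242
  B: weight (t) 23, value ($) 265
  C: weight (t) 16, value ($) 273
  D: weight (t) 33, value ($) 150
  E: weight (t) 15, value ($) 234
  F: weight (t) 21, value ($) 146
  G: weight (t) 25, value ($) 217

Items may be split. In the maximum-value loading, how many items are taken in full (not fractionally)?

5

Order: A (242/7=34.57) > C (273/16=17.06) > E (234/15=15.60) > B (265/23=11.52) > G (217/25=8.68) > F (146/21=6.95) > D (150/33=4.55)
Fill: take A (7 @ 242) → take C (16 @ 273) → take E (15 @ 234) → take B (23 @ 265) → take G (25 @ 217) → take 7/21 of F → 48.67; 93/93 used.
5 item(s) taken whole; one partial (take 7/21 of F).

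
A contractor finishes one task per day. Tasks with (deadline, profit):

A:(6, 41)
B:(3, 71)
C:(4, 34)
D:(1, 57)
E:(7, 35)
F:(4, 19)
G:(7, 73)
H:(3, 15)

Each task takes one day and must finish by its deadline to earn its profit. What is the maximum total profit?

330

By profit: G(d7,73), B(d3,71), D(d1,57), A(d6,41), E(d7,35), C(d4,34), F(d4,19), H(d3,15)
G→slot 7; B→slot 3; D→slot 1; A→slot 6; E→slot 5; C→slot 4; F→slot 2; H skipped.
Profit = 57 + 19 + 71 + 34 + 35 + 41 + 73 = 330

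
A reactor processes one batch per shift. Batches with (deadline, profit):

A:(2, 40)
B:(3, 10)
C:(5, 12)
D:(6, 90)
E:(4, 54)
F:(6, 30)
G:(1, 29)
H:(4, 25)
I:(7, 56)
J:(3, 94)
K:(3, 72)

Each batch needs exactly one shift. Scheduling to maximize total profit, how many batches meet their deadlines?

Profit order: J=94 D=90 K=72 I=56 E=54 A=40 F=30 G=29 H=25 C=12 B=10
Assign: J→slot 3, D→slot 6, K→slot 2, I→slot 7, E→slot 4, A→slot 1, F→slot 5, G skipped, H skipped, C skipped, B skipped.
Slots: [1:A] [2:K] [3:J] [4:E] [5:F] [6:D] [7:I]
7 of 11 scheduled.

7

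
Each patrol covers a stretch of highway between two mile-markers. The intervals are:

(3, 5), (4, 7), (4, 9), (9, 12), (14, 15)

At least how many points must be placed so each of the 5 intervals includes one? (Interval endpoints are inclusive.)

By right end: [3,5]  [4,7]  [4,9]  [9,12]  [14,15]
[3,5] uncovered → point at 5; [9,12] uncovered → point at 12; [14,15] uncovered → point at 15.
Points: 5, 12, 15 (3 total).

3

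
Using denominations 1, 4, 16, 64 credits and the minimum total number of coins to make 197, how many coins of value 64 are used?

3

197 − 3×64→5 − 1×4→1 − 1×1→0
Count of 64: 3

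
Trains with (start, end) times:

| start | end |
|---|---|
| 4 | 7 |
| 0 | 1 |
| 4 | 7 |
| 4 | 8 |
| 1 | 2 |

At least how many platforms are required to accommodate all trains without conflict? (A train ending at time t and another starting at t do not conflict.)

3

starts: [0, 1, 4, 4, 4]
ends:   [1, 2, 7, 7, 8]
s0→1 e1→0 s1→1 e2→0 s4→1 s4→2 s4→3  — peak 3.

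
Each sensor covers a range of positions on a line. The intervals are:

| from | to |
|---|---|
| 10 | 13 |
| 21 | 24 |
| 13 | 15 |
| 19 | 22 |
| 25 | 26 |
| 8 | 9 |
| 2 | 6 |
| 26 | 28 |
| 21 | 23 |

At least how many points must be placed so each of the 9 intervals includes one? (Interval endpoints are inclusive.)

Sorted: [2,6] [8,9] [10,13] [13,15] [19,22] [21,23] [21,24] [25,26] [26,28]
{[2,6]} hit by 6; {[8,9]} hit by 9; {[10,13],[13,15]} hit by 13; {[19,22],[21,23],[21,24]} hit by 22; {[25,26],[26,28]} hit by 26.
Points: 6, 9, 13, 22, 26 (5 total).

5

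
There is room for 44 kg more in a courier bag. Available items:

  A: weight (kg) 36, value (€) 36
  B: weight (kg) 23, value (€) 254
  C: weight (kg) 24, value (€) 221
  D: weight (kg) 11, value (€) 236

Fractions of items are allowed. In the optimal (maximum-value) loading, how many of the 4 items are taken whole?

Greedy by value/weight ratio, highest first.
Order: D (236/11=21.45) > B (254/23=11.04) > C (221/24=9.21) > A (36/36=1.00)
Fill: take D (11 @ 236) → take B (23 @ 254) → take 10/24 of C → 92.08; 44/44 used.
2 item(s) taken whole; one partial (take 10/24 of C).

2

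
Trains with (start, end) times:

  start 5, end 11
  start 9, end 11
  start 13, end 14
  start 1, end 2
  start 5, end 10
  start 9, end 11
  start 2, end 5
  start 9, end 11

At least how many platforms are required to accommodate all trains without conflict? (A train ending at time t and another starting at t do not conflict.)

5

Events (time:±→running): 1:+→1 2:-→0 2:+→1 5:-→0 5:+→1 5:+→2 9:+→3 9:+→4 9:+→5 … peak 5.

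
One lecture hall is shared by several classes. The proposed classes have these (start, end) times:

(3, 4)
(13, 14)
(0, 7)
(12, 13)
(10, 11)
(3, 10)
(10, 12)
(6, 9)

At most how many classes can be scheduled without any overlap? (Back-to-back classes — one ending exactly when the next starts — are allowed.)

Sorted by end: (3,4)  (0,7)  (6,9)  (3,10)  (10,11)  (10,12)  (12,13)  (13,14)
take (3,4); take (6,9); take (10,11); take (12,13); take (13,14).
Selected 5 classes.

5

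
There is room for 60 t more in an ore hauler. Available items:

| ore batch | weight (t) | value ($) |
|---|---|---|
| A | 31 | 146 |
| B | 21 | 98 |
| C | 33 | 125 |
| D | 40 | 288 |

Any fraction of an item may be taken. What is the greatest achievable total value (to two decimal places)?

Greedy by value/weight ratio, highest first.
Ratios (sorted): D 7.20, A 4.71, B 4.67, C 3.79
take D (40 @ 288); take 20/31 of A → 94.19. Capacity used 60/60.
Total value = 382.19

382.19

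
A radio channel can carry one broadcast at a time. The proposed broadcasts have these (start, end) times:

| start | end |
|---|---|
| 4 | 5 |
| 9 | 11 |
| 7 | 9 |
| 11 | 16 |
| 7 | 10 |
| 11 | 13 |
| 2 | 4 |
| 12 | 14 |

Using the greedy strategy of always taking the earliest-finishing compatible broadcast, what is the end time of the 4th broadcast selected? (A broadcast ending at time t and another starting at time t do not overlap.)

Sorted by end: (2,4)  (4,5)  (7,9)  (7,10)  (9,11)  (11,13)  (12,14)  (11,16)
take (2,4); take (4,5); take (7,9); take (9,11); take (11,13); skip (11,16).
Selected: (2,4) (4,5) (7,9) (9,11) (11,13)

11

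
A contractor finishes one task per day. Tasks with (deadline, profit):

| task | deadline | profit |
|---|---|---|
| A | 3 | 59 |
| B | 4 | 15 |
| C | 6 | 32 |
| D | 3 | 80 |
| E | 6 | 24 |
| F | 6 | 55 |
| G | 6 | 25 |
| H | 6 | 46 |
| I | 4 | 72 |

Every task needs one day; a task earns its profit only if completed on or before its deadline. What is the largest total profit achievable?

344

By profit: D(d3,80), I(d4,72), A(d3,59), F(d6,55), H(d6,46), C(d6,32), G(d6,25), E(d6,24), B(d4,15)
D→slot 3; I→slot 4; A→slot 2; F→slot 6; H→slot 5; C→slot 1; G skipped; E skipped; B skipped.
Profit = 32 + 59 + 80 + 72 + 46 + 55 = 344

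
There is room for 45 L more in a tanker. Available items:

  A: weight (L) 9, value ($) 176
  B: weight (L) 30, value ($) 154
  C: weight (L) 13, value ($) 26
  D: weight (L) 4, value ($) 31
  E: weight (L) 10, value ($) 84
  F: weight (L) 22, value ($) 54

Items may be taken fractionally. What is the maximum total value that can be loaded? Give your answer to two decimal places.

403.93

Order: A (176/9=19.56) > E (84/10=8.40) > D (31/4=7.75) > B (154/30=5.13) > F (54/22=2.45) > C (26/13=2.00)
Fill: take A (9 @ 176) → take E (10 @ 84) → take D (4 @ 31) → take 22/30 of B → 112.93; 45/45 used.
Total value = 403.93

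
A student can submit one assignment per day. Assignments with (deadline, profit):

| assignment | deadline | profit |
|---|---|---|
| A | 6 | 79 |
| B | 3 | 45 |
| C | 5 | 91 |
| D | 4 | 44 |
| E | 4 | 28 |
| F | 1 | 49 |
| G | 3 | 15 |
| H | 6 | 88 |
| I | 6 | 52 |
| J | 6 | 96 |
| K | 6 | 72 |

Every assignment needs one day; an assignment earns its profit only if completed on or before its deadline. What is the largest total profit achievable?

Sort by profit descending; place each in the latest free slot ≤ its deadline.
By profit: J(d6,96), C(d5,91), H(d6,88), A(d6,79), K(d6,72), I(d6,52), F(d1,49), B(d3,45), D(d4,44), E(d4,28), G(d3,15)
J→slot 6; C→slot 5; H→slot 4; A→slot 3; K→slot 2; I→slot 1; F skipped; B skipped; D skipped; E skipped; G skipped.
Profit = 52 + 72 + 79 + 88 + 91 + 96 = 478

478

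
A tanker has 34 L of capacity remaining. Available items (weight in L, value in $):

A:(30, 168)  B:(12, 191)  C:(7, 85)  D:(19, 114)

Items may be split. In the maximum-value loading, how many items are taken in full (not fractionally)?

2

Order: B (191/12=15.92) > C (85/7=12.14) > D (114/19=6.00) > A (168/30=5.60)
Fill: take B (12 @ 191) → take C (7 @ 85) → take 15/19 of D → 90.00; 34/34 used.
2 item(s) taken whole; one partial (take 15/19 of D).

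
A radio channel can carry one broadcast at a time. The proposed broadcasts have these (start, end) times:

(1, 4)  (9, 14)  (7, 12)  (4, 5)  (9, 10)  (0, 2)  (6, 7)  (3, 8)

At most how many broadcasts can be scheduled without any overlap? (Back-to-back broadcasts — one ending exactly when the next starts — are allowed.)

4

Greedy by earliest finish: after sorting by end time, pick each interval compatible with the last pick.
Sorted by end: (0,2)  (1,4)  (4,5)  (6,7)  (3,8)  (9,10)  (7,12)  (9,14)
take (0,2); take (4,5); take (6,7); take (9,10).
Selected 4 broadcasts.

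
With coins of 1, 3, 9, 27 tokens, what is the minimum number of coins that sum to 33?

33 = 1×27 + 2×3
Total coins = 1 + 2 = 3

3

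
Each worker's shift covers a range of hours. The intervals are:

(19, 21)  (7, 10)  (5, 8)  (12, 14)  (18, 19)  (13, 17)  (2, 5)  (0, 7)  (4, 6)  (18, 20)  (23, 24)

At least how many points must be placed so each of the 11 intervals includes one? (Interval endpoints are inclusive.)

5

Sort by right endpoint; whenever an interval is uncovered, place a point at its right end.
By right end: [2,5]  [4,6]  [0,7]  [5,8]  [7,10]  [12,14]  [13,17]  [18,19]  [18,20]  [19,21]  [23,24]
[2,5] uncovered → point at 5; [7,10] uncovered → point at 10; [12,14] uncovered → point at 14; [18,19] uncovered → point at 19; [23,24] uncovered → point at 24.
Points: 5, 10, 14, 19, 24 (5 total).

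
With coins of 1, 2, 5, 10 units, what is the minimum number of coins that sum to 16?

3

Greedy: take as many of the largest coin as possible, then repeat with the remainder.
16 − 1×10→6 − 1×5→1 − 1×1→0
Total coins = 1 + 1 + 1 = 3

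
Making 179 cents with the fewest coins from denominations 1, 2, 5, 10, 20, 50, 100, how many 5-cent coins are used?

179 = 1×100 + 1×50 + 1×20 + 1×5 + 2×2
Count of 5: 1

1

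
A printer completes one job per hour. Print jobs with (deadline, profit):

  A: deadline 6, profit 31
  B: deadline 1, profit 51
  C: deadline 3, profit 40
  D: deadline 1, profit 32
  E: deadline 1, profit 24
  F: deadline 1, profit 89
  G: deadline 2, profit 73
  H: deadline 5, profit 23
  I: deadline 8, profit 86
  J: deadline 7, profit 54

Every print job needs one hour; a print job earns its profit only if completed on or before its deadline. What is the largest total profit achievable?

396

By profit: F(d1,89), I(d8,86), G(d2,73), J(d7,54), B(d1,51), C(d3,40), D(d1,32), A(d6,31), E(d1,24), H(d5,23)
F→slot 1; I→slot 8; G→slot 2; J→slot 7; B skipped; C→slot 3; D skipped; A→slot 6; E skipped; H→slot 5.
Profit = 89 + 73 + 40 + 23 + 31 + 54 + 86 = 396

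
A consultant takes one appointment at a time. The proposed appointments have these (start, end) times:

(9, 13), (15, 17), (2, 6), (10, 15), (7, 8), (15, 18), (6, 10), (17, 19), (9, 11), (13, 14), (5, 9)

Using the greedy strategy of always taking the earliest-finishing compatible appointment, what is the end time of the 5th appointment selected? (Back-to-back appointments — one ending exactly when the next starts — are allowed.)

17

Sorted by end: (2,6)  (7,8)  (5,9)  (6,10)  (9,11)  (9,13)  (13,14)  (10,15)  (15,17)  (15,18)  (17,19)
take (2,6); take (7,8); take (9,11); skip (9,13); take (13,14); take (15,17); skip (15,18); take (17,19).
Selected: (2,6) (7,8) (9,11) (13,14) (15,17) (17,19)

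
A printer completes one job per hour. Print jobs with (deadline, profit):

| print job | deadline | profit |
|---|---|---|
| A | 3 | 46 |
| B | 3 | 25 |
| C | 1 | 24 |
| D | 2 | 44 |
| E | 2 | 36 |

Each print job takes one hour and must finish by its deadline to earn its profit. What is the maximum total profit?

126

By profit: A(d3,46), D(d2,44), E(d2,36), B(d3,25), C(d1,24)
A→slot 3; D→slot 2; E→slot 1; B skipped; C skipped.
Profit = 36 + 44 + 46 = 126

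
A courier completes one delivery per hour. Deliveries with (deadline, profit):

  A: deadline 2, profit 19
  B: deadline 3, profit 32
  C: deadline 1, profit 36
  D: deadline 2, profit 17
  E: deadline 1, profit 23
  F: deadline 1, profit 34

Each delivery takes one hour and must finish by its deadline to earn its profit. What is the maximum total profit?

Take jobs in profit order; each goes to the latest open slot no later than its deadline.
Profit order: C=36 F=34 B=32 E=23 A=19 D=17
Assign: C→slot 1, F skipped, B→slot 3, E skipped, A→slot 2, D skipped.
Slots: [1:C] [2:A] [3:B]
Profit = 36 + 19 + 32 = 87

87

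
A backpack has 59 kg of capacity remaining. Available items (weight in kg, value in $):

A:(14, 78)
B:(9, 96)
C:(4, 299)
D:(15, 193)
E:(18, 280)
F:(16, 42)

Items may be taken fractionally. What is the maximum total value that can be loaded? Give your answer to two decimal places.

Ratios (sorted): C 74.75, E 15.56, D 12.87, B 10.67, A 5.57, F 2.62
take C (4 @ 299); take E (18 @ 280); take D (15 @ 193); take B (9 @ 96); take 13/14 of A → 72.43. Capacity used 59/59.
Total value = 940.43

940.43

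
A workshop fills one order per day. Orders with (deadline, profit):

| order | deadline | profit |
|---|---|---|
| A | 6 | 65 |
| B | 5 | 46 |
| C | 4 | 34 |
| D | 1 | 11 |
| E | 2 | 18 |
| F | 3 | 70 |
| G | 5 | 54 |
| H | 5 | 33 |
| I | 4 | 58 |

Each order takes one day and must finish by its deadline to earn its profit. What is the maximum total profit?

Take jobs in profit order; each goes to the latest open slot no later than its deadline.
By profit: F(d3,70), A(d6,65), I(d4,58), G(d5,54), B(d5,46), C(d4,34), H(d5,33), E(d2,18), D(d1,11)
F→slot 3; A→slot 6; I→slot 4; G→slot 5; B→slot 2; C→slot 1; H skipped; E skipped; D skipped.
Profit = 34 + 46 + 70 + 58 + 54 + 65 = 327

327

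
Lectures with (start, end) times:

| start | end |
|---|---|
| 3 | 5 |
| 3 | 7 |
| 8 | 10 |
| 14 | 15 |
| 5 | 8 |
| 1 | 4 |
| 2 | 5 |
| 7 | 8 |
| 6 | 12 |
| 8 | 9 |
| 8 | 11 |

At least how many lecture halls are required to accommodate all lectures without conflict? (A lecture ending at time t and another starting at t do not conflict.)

4

starts: [1, 2, 3, 3, 5, 6, 7, 8, 8, 8, 14]
ends:   [4, 5, 5, 7, 8, 8, 9, 10, 11, 12, 15]
s1→1 s2→2 s3→3 s3→4  — peak 4.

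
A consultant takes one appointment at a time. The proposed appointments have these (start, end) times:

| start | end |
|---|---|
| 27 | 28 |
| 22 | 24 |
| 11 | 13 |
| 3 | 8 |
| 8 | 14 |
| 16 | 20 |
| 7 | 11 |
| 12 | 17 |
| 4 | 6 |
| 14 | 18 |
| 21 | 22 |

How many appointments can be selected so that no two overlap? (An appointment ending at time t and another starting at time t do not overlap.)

7

Order by finish time; keep every interval that doesn't clash with the previous kept one.
Sorted by end: (4,6)  (3,8)  (7,11)  (11,13)  (8,14)  (12,17)  (14,18)  (16,20)  (21,22)  (22,24)  (27,28)
take (4,6); take (7,11); take (11,13); skip (8,14); skip (12,17); take (14,18); take (21,22); take (22,24); take (27,28).
Selected 7 appointments.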